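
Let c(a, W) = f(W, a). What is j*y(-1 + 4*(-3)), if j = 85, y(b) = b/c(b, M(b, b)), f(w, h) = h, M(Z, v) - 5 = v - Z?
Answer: 85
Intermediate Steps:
M(Z, v) = 5 + v - Z (M(Z, v) = 5 + (v - Z) = 5 + v - Z)
c(a, W) = a
y(b) = 1 (y(b) = b/b = 1)
j*y(-1 + 4*(-3)) = 85*1 = 85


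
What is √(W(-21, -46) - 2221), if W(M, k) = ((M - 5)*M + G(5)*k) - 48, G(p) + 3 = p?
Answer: 11*I*√15 ≈ 42.603*I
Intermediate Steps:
G(p) = -3 + p
W(M, k) = -48 + 2*k + M*(-5 + M) (W(M, k) = ((M - 5)*M + (-3 + 5)*k) - 48 = ((-5 + M)*M + 2*k) - 48 = (M*(-5 + M) + 2*k) - 48 = (2*k + M*(-5 + M)) - 48 = -48 + 2*k + M*(-5 + M))
√(W(-21, -46) - 2221) = √((-48 + (-21)² - 5*(-21) + 2*(-46)) - 2221) = √((-48 + 441 + 105 - 92) - 2221) = √(406 - 2221) = √(-1815) = 11*I*√15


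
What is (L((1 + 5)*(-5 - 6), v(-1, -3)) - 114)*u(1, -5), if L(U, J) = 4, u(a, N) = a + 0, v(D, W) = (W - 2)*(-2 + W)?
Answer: -110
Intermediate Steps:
v(D, W) = (-2 + W)² (v(D, W) = (-2 + W)*(-2 + W) = (-2 + W)²)
u(a, N) = a
(L((1 + 5)*(-5 - 6), v(-1, -3)) - 114)*u(1, -5) = (4 - 114)*1 = -110*1 = -110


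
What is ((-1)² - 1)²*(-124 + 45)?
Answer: 0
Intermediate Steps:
((-1)² - 1)²*(-124 + 45) = (1 - 1)²*(-79) = 0²*(-79) = 0*(-79) = 0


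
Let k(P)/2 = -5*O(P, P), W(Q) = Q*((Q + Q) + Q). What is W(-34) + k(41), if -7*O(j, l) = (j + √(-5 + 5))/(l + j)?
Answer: 24281/7 ≈ 3468.7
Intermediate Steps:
W(Q) = 3*Q² (W(Q) = Q*(2*Q + Q) = Q*(3*Q) = 3*Q²)
O(j, l) = -j/(7*(j + l)) (O(j, l) = -(j + √(-5 + 5))/(7*(l + j)) = -(j + √0)/(7*(j + l)) = -(j + 0)/(7*(j + l)) = -j/(7*(j + l)))
k(P) = 5/7 (k(P) = 2*(-(-5)*P/(7*P + 7*P)) = 2*(-(-5)*P/(14*P)) = 2*(-(-5)*P*1/(14*P)) = 2*(-5*(-1/14)) = 2*(5/14) = 5/7)
W(-34) + k(41) = 3*(-34)² + 5/7 = 3*1156 + 5/7 = 3468 + 5/7 = 24281/7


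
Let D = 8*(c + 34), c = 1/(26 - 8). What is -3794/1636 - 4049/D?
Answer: -17230091/1002868 ≈ -17.181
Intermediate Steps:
c = 1/18 ≈ 0.055556
D = 2452/9 (D = 8*(1/18 + 34) = 8*(613/18) = 2452/9 ≈ 272.44)
-3794/1636 - 4049/D = -3794/1636 - 4049/2452/9 = -3794*1/1636 - 4049*9/2452 = -1897/818 - 36441/2452 = -17230091/1002868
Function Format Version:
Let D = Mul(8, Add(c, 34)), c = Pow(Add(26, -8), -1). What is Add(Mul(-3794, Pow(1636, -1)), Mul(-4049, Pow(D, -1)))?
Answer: Rational(-17230091, 1002868) ≈ -17.181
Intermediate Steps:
c = Rational(1, 18) (c = Pow(18, -1) = Rational(1, 18) ≈ 0.055556)
D = Rational(2452, 9) (D = Mul(8, Add(Rational(1, 18), 34)) = Mul(8, Rational(613, 18)) = Rational(2452, 9) ≈ 272.44)
Add(Mul(-3794, Pow(1636, -1)), Mul(-4049, Pow(D, -1))) = Add(Mul(-3794, Pow(1636, -1)), Mul(-4049, Pow(Rational(2452, 9), -1))) = Add(Mul(-3794, Rational(1, 1636)), Mul(-4049, Rational(9, 2452))) = Add(Rational(-1897, 818), Rational(-36441, 2452)) = Rational(-17230091, 1002868)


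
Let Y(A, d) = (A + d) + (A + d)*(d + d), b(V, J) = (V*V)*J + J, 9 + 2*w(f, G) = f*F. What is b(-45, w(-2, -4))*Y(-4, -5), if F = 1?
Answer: -902583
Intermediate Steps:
w(f, G) = -9/2 + f/2 (w(f, G) = -9/2 + (f*1)/2 = -9/2 + f/2)
b(V, J) = J + J*V**2 (b(V, J) = V**2*J + J = J*V**2 + J = J + J*V**2)
Y(A, d) = A + d + 2*d*(A + d) (Y(A, d) = (A + d) + (A + d)*(2*d) = (A + d) + 2*d*(A + d) = A + d + 2*d*(A + d))
b(-45, w(-2, -4))*Y(-4, -5) = ((-9/2 + (1/2)*(-2))*(1 + (-45)**2))*(-4 - 5 + 2*(-5)**2 + 2*(-4)*(-5)) = ((-9/2 - 1)*(1 + 2025))*(-4 - 5 + 2*25 + 40) = (-11/2*2026)*(-4 - 5 + 50 + 40) = -11143*81 = -902583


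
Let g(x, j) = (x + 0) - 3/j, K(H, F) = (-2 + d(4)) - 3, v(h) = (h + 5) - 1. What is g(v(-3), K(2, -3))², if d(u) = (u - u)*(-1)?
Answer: 64/25 ≈ 2.5600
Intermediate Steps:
d(u) = 0 (d(u) = 0*(-1) = 0)
v(h) = 4 + h (v(h) = (5 + h) - 1 = 4 + h)
K(H, F) = -5 (K(H, F) = (-2 + 0) - 3 = -2 - 3 = -5)
g(x, j) = x - 3/j
g(v(-3), K(2, -3))² = ((4 - 3) - 3/(-5))² = (1 - 3*(-⅕))² = (1 + ⅗)² = (8/5)² = 64/25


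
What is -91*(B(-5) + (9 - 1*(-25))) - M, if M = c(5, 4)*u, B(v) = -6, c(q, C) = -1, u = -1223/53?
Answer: -136267/53 ≈ -2571.1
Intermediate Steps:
u = -1223/53 (u = -1223*1/53 = -1223/53 ≈ -23.075)
M = 1223/53 (M = -1*(-1223/53) = 1223/53 ≈ 23.075)
-91*(B(-5) + (9 - 1*(-25))) - M = -91*(-6 + (9 - 1*(-25))) - 1*1223/53 = -91*(-6 + (9 + 25)) - 1223/53 = -91*(-6 + 34) - 1223/53 = -91*28 - 1223/53 = -2548 - 1223/53 = -136267/53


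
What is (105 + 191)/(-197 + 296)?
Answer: 296/99 ≈ 2.9899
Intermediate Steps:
(105 + 191)/(-197 + 296) = 296/99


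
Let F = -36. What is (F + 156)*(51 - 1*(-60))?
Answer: 13320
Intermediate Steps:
(F + 156)*(51 - 1*(-60)) = (-36 + 156)*(51 - 1*(-60)) = 120*(51 + 60) = 120*111 = 13320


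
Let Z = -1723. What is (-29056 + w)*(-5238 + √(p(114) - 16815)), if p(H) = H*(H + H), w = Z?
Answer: 161220402 - 30779*√9177 ≈ 1.5827e+8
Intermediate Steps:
w = -1723
p(H) = 2*H² (p(H) = H*(2*H) = 2*H²)
(-29056 + w)*(-5238 + √(p(114) - 16815)) = (-29056 - 1723)*(-5238 + √(2*114² - 16815)) = -30779*(-5238 + √(2*12996 - 16815)) = -30779*(-5238 + √(25992 - 16815)) = -30779*(-5238 + √9177) = 161220402 - 30779*√9177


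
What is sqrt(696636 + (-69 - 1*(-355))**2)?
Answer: 8*sqrt(12163) ≈ 882.29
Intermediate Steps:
sqrt(696636 + (-69 - 1*(-355))**2) = sqrt(696636 + (-69 + 355)**2) = sqrt(696636 + 286**2) = sqrt(696636 + 81796) = sqrt(778432) = 8*sqrt(12163)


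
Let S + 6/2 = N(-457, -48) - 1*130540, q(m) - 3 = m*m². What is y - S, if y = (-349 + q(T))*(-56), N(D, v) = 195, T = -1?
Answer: 149780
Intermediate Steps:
q(m) = 3 + m³ (q(m) = 3 + m*m² = 3 + m³)
y = 19432 (y = (-349 + (3 + (-1)³))*(-56) = (-349 + (3 - 1))*(-56) = (-349 + 2)*(-56) = -347*(-56) = 19432)
S = -130348 (S = -3 + (195 - 1*130540) = -3 + (195 - 130540) = -3 - 130345 = -130348)
y - S = 19432 - 1*(-130348) = 19432 + 130348 = 149780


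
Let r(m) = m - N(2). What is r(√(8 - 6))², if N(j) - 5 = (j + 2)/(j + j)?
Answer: (6 - √2)² ≈ 21.029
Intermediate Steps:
N(j) = 5 + (2 + j)/(2*j) (N(j) = 5 + (j + 2)/(j + j) = 5 + (2 + j)/((2*j)) = 5 + (2 + j)*(1/(2*j)) = 5 + (2 + j)/(2*j))
r(m) = -6 + m (r(m) = m - (11/2 + 1/2) = m - (11/2 + ½) = m - 1*6 = m - 6 = -6 + m)
r(√(8 - 6))² = (-6 + √(8 - 6))² = (-6 + √2)²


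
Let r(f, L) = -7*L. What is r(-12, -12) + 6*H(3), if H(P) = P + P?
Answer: 120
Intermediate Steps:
H(P) = 2*P
r(-12, -12) + 6*H(3) = -7*(-12) + 6*(2*3) = 84 + 6*6 = 84 + 36 = 120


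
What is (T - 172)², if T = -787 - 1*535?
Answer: 2232036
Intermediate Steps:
T = -1322 (T = -787 - 535 = -1322)
(T - 172)² = (-1322 - 172)² = (-1494)² = 2232036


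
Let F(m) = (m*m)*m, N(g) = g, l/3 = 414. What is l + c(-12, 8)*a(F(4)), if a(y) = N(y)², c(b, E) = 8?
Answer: 34010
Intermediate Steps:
l = 1242 (l = 3*414 = 1242)
F(m) = m³ (F(m) = m²*m = m³)
a(y) = y²
l + c(-12, 8)*a(F(4)) = 1242 + 8*(4³)² = 1242 + 8*64² = 1242 + 8*4096 = 1242 + 32768 = 34010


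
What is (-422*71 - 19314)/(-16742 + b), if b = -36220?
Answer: 254/273 ≈ 0.93040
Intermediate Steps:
(-422*71 - 19314)/(-16742 + b) = (-422*71 - 19314)/(-16742 - 36220) = (-29962 - 19314)/(-52962) = -49276*(-1/52962) = 254/273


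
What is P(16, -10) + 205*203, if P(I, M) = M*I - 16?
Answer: 41439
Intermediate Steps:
P(I, M) = -16 + I*M (P(I, M) = I*M - 16 = -16 + I*M)
P(16, -10) + 205*203 = (-16 + 16*(-10)) + 205*203 = (-16 - 160) + 41615 = -176 + 41615 = 41439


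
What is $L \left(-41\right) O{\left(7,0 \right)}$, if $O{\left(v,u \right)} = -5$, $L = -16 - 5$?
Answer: $-4305$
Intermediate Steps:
$L = -21$ ($L = -16 - 5 = -21$)
$L \left(-41\right) O{\left(7,0 \right)} = \left(-21\right) \left(-41\right) \left(-5\right) = 861 \left(-5\right) = -4305$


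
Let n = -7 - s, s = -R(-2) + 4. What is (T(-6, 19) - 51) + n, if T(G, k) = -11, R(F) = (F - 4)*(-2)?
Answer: -61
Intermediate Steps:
R(F) = 8 - 2*F (R(F) = (-4 + F)*(-2) = 8 - 2*F)
s = -8 (s = -(8 - 2*(-2)) + 4 = -(8 + 4) + 4 = -1*12 + 4 = -12 + 4 = -8)
n = 1 (n = -7 - 1*(-8) = -7 + 8 = 1)
(T(-6, 19) - 51) + n = (-11 - 51) + 1 = -62 + 1 = -61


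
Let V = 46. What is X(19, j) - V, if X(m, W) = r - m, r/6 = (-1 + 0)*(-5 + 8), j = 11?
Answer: -83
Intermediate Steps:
r = -18 (r = 6*((-1 + 0)*(-5 + 8)) = 6*(-1*3) = 6*(-3) = -18)
X(m, W) = -18 - m
X(19, j) - V = (-18 - 1*19) - 1*46 = (-18 - 19) - 46 = -37 - 46 = -83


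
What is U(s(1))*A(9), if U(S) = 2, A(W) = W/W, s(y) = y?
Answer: 2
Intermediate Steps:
A(W) = 1
U(s(1))*A(9) = 2*1 = 2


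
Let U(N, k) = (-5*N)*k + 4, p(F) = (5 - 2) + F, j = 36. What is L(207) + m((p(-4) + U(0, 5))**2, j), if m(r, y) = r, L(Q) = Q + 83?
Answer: 299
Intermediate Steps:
p(F) = 3 + F
L(Q) = 83 + Q
U(N, k) = 4 - 5*N*k (U(N, k) = -5*N*k + 4 = 4 - 5*N*k)
L(207) + m((p(-4) + U(0, 5))**2, j) = (83 + 207) + ((3 - 4) + (4 - 5*0*5))**2 = 290 + (-1 + (4 + 0))**2 = 290 + (-1 + 4)**2 = 290 + 3**2 = 290 + 9 = 299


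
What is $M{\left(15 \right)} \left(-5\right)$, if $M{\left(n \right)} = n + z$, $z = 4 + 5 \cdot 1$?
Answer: $-120$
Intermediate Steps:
$z = 9$ ($z = 4 + 5 = 9$)
$M{\left(n \right)} = 9 + n$ ($M{\left(n \right)} = n + 9 = 9 + n$)
$M{\left(15 \right)} \left(-5\right) = \left(9 + 15\right) \left(-5\right) = 24 \left(-5\right) = -120$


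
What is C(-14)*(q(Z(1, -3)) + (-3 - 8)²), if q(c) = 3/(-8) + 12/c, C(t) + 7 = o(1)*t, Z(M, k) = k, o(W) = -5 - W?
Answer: 71841/8 ≈ 8980.1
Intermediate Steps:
C(t) = -7 - 6*t (C(t) = -7 + (-5 - 1*1)*t = -7 + (-5 - 1)*t = -7 - 6*t)
q(c) = -3/8 + 12/c (q(c) = 3*(-⅛) + 12/c = -3/8 + 12/c)
C(-14)*(q(Z(1, -3)) + (-3 - 8)²) = (-7 - 6*(-14))*((-3/8 + 12/(-3)) + (-3 - 8)²) = (-7 + 84)*((-3/8 + 12*(-⅓)) + (-11)²) = 77*((-3/8 - 4) + 121) = 77*(-35/8 + 121) = 77*(933/8) = 71841/8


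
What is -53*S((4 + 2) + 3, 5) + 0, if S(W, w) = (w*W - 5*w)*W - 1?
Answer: -9487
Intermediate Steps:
S(W, w) = -1 + W*(-5*w + W*w) (S(W, w) = (W*w - 5*w)*W - 1 = (-5*w + W*w)*W - 1 = W*(-5*w + W*w) - 1 = -1 + W*(-5*w + W*w))
-53*S((4 + 2) + 3, 5) + 0 = -53*(-1 + 5*((4 + 2) + 3)² - 5*((4 + 2) + 3)*5) + 0 = -53*(-1 + 5*(6 + 3)² - 5*(6 + 3)*5) + 0 = -53*(-1 + 5*9² - 5*9*5) + 0 = -53*(-1 + 5*81 - 225) + 0 = -53*(-1 + 405 - 225) + 0 = -53*179 + 0 = -9487 + 0 = -9487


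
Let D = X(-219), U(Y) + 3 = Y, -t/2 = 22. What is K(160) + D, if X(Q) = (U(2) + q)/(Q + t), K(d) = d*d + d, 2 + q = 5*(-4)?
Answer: 6774903/263 ≈ 25760.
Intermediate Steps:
t = -44 (t = -2*22 = -44)
q = -22 (q = -2 + 5*(-4) = -2 - 20 = -22)
U(Y) = -3 + Y
K(d) = d + d² (K(d) = d² + d = d + d²)
X(Q) = -23/(-44 + Q) (X(Q) = ((-3 + 2) - 22)/(Q - 44) = (-1 - 22)/(-44 + Q) = -23/(-44 + Q))
D = 23/263 (D = -23/(-44 - 219) = -23/(-263) = -23*(-1/263) = 23/263 ≈ 0.087452)
K(160) + D = 160*(1 + 160) + 23/263 = 160*161 + 23/263 = 25760 + 23/263 = 6774903/263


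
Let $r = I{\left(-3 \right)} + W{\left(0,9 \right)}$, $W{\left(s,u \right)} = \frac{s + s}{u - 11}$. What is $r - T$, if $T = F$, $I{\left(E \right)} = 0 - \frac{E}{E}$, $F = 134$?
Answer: $-135$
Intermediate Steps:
$W{\left(s,u \right)} = \frac{2 s}{-11 + u}$
$I{\left(E \right)} = -1$ ($I{\left(E \right)} = 0 - 1 = -1$)
$T = 134$
$r = -1$ ($r = -1 + 2 \cdot 0 \frac{1}{-11 + 9} = -1 + 2 \cdot 0 \frac{1}{-2} = -1 + 2 \cdot 0 \left(- \frac{1}{2}\right) = -1 + 0 = -1$)
$r - T = -1 - 134 = -135$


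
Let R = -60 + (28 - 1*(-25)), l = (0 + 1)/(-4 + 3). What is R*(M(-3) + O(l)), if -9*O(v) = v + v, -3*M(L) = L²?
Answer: 175/9 ≈ 19.444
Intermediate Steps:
M(L) = -L²/3
l = -1 (l = 1/(-1) = 1*(-1) = -1)
O(v) = -2*v/9 (O(v) = -(v + v)/9 = -2*v/9)
R = -7 (R = -60 + (28 + 25) = -60 + 53 = -7)
R*(M(-3) + O(l)) = -7*(-⅓*(-3)² - 2/9*(-1)) = -7*(-⅓*9 + 2/9) = -7*(-3 + 2/9) = -7*(-25/9) = 175/9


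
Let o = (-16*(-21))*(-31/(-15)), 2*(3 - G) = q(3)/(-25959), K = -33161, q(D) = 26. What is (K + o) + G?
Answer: -4213612897/129795 ≈ -32464.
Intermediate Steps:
G = 77890/25959 (G = 3 - 13/(-25959) = 3 - 13*(-1)/25959 = 3 - 1/2*(-26/25959) = 3 + 13/25959 = 77890/25959 ≈ 3.0005)
o = 3472/5 (o = 336*(-31*(-1/15)) = 336*(31/15) = 3472/5 ≈ 694.40)
(K + o) + G = (-33161 + 3472/5) + 77890/25959 = -162333/5 + 77890/25959 = -4213612897/129795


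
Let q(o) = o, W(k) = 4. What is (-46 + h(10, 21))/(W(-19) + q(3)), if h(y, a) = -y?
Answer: -8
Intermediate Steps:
(-46 + h(10, 21))/(W(-19) + q(3)) = (-46 - 1*10)/(4 + 3) = (-46 - 10)/7 = -56*⅐ = -8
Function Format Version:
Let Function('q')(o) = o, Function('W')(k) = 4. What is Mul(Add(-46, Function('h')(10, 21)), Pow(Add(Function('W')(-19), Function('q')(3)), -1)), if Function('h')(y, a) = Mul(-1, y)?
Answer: -8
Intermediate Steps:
Mul(Add(-46, Function('h')(10, 21)), Pow(Add(Function('W')(-19), Function('q')(3)), -1)) = Mul(Add(-46, Mul(-1, 10)), Pow(Add(4, 3), -1)) = Mul(Add(-46, -10), Pow(7, -1)) = Mul(-56, Rational(1, 7)) = -8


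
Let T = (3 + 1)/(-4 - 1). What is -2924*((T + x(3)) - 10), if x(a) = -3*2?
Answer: 245616/5 ≈ 49123.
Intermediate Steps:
T = -⅘ (T = 4/(-5) = 4*(-⅕) = -⅘ ≈ -0.80000)
x(a) = -6
-2924*((T + x(3)) - 10) = -2924*((-⅘ - 6) - 10) = -2924*(-34/5 - 10) = -2924*(-84/5) = 245616/5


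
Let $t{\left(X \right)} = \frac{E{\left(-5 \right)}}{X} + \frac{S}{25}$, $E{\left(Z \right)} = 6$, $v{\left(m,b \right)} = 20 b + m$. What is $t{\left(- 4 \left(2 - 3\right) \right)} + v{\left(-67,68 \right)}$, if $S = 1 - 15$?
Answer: $\frac{64697}{50} \approx 1293.9$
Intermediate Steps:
$v{\left(m,b \right)} = m + 20 b$
$S = -14$
$t{\left(X \right)} = - \frac{14}{25} + \frac{6}{X}$ ($t{\left(X \right)} = \frac{6}{X} - \frac{14}{25} = - \frac{14}{25} + \frac{6}{X}$)
$t{\left(- 4 \left(2 - 3\right) \right)} + v{\left(-67,68 \right)} = \left(- \frac{14}{25} + \frac{6}{\left(-4\right) \left(2 - 3\right)}\right) + \left(-67 + 20 \cdot 68\right) = \left(- \frac{14}{25} + \frac{6}{\left(-4\right) \left(-1\right)}\right) + \left(-67 + 1360\right) = \left(- \frac{14}{25} + \frac{6}{4}\right) + 1293 = \left(- \frac{14}{25} + 6 \cdot \frac{1}{4}\right) + 1293 = \left(- \frac{14}{25} + \frac{3}{2}\right) + 1293 = \frac{47}{50} + 1293 = \frac{64697}{50}$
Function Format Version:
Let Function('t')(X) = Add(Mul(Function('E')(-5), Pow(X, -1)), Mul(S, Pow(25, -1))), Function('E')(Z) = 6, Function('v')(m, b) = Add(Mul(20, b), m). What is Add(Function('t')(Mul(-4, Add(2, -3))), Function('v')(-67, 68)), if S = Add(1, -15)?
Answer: Rational(64697, 50) ≈ 1293.9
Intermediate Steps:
Function('v')(m, b) = Add(m, Mul(20, b))
S = -14
Function('t')(X) = Add(Rational(-14, 25), Mul(6, Pow(X, -1))) (Function('t')(X) = Add(Mul(6, Pow(X, -1)), Mul(-14, Pow(25, -1))) = Add(Mul(6, Pow(X, -1)), Mul(-14, Rational(1, 25))) = Add(Mul(6, Pow(X, -1)), Rational(-14, 25)) = Add(Rational(-14, 25), Mul(6, Pow(X, -1))))
Add(Function('t')(Mul(-4, Add(2, -3))), Function('v')(-67, 68)) = Add(Add(Rational(-14, 25), Mul(6, Pow(Mul(-4, Add(2, -3)), -1))), Add(-67, Mul(20, 68))) = Add(Add(Rational(-14, 25), Mul(6, Pow(Mul(-4, -1), -1))), Add(-67, 1360)) = Add(Add(Rational(-14, 25), Mul(6, Pow(4, -1))), 1293) = Add(Add(Rational(-14, 25), Mul(6, Rational(1, 4))), 1293) = Add(Add(Rational(-14, 25), Rational(3, 2)), 1293) = Add(Rational(47, 50), 1293) = Rational(64697, 50)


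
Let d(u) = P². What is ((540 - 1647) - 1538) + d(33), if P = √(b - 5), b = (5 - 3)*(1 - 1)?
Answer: -2650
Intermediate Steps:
b = 0 (b = 2*0 = 0)
P = I*√5 (P = √(0 - 5) = √(-5) = I*√5 ≈ 2.2361*I)
d(u) = -5 (d(u) = (I*√5)² = -5)
((540 - 1647) - 1538) + d(33) = ((540 - 1647) - 1538) - 5 = (-1107 - 1538) - 5 = -2645 - 5 = -2650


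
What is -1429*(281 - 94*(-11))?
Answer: -1879135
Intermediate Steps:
-1429*(281 - 94*(-11)) = -1429*(281 + 1034) = -1429*1315 = -1879135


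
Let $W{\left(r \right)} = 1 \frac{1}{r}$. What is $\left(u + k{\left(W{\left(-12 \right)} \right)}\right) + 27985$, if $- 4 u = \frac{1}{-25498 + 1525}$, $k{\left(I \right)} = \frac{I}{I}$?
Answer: $\frac{2683633513}{95892} \approx 27986.0$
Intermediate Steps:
$W{\left(r \right)} = \frac{1}{r}$
$k{\left(I \right)} = 1$
$u = \frac{1}{95892}$ ($u = - \frac{1}{4 \left(-25498 + 1525\right)} = - \frac{1}{4 \left(-23973\right)} = \left(- \frac{1}{4}\right) \left(- \frac{1}{23973}\right) = \frac{1}{95892} \approx 1.0428 \cdot 10^{-5}$)
$\left(u + k{\left(W{\left(-12 \right)} \right)}\right) + 27985 = \left(\frac{1}{95892} + 1\right) + 27985 = \frac{95893}{95892} + 27985 = \frac{2683633513}{95892}$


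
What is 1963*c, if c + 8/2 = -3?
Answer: -13741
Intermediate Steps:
c = -7 (c = -4 - 3 = -7)
1963*c = 1963*(-7) = -13741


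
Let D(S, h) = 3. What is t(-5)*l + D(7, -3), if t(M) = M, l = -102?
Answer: 513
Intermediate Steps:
t(-5)*l + D(7, -3) = -5*(-102) + 3 = 510 + 3 = 513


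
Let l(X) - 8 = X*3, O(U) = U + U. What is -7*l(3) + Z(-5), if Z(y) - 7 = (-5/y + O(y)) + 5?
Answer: -116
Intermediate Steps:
O(U) = 2*U
l(X) = 8 + 3*X (l(X) = 8 + X*3 = 8 + 3*X)
Z(y) = 12 - 5/y + 2*y (Z(y) = 7 + ((-5/y + 2*y) + 5) = 7 + (5 - 5/y + 2*y) = 12 - 5/y + 2*y)
-7*l(3) + Z(-5) = -7*(8 + 3*3) + (12 - 5/(-5) + 2*(-5)) = -7*(8 + 9) + (12 - 5*(-⅕) - 10) = -7*17 + (12 + 1 - 10) = -119 + 3 = -116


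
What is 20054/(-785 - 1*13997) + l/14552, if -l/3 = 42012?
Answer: -269361245/26888458 ≈ -10.018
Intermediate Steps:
l = -126036 (l = -3*42012 = -126036)
20054/(-785 - 1*13997) + l/14552 = 20054/(-785 - 1*13997) - 126036/14552 = 20054/(-785 - 13997) - 126036*1/14552 = 20054/(-14782) - 31509/3638 = 20054*(-1/14782) - 31509/3638 = -10027/7391 - 31509/3638 = -269361245/26888458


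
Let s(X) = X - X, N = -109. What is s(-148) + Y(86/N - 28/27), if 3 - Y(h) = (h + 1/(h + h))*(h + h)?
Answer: -40437254/8661249 ≈ -4.6688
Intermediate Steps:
s(X) = 0
Y(h) = 3 - 2*h*(h + 1/(2*h)) (Y(h) = 3 - (h + 1/(h + h))*(h + h) = 3 - (h + 1/(2*h))*2*h = 3 - 2*h*(h + 1/(2*h)))
s(-148) + Y(86/N - 28/27) = 0 + (2 - 2*(86/(-109) - 28/27)**2) = 0 + (2 - 2*(86*(-1/109) - 28*1/27)**2) = 0 + (2 - 2*(-86/109 - 28/27)**2) = 0 + (2 - 2*(-5374/2943)**2) = 0 + (2 - 2*28879876/8661249) = 0 + (2 - 57759752/8661249) = 0 - 40437254/8661249 = -40437254/8661249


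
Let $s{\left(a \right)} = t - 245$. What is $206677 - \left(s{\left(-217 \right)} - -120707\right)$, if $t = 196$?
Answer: $86019$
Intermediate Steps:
$s{\left(a \right)} = -49$ ($s{\left(a \right)} = 196 - 245 = -49$)
$206677 - \left(s{\left(-217 \right)} - -120707\right) = 206677 - \left(-49 - -120707\right) = 206677 - \left(-49 + 120707\right) = 206677 - 120658 = 86019$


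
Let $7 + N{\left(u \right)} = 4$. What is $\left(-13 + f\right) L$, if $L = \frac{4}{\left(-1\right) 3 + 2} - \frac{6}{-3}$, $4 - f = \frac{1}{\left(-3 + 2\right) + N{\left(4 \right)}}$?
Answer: $\frac{35}{2} \approx 17.5$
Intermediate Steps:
$N{\left(u \right)} = -3$ ($N{\left(u \right)} = -7 + 4 = -3$)
$f = \frac{17}{4}$ ($f = 4 - \frac{1}{\left(-3 + 2\right) - 3} = 4 - \frac{1}{-1 - 3} = 4 - \frac{1}{-4} = 4 - - \frac{1}{4} = 4 + \frac{1}{4} = \frac{17}{4} \approx 4.25$)
$L = -2$ ($L = \frac{4}{-3 + 2} - -2 = \frac{4}{-1} + 2 = 4 \left(-1\right) + 2 = -4 + 2 = -2$)
$\left(-13 + f\right) L = \left(-13 + \frac{17}{4}\right) \left(-2\right) = \left(- \frac{35}{4}\right) \left(-2\right) = \frac{35}{2}$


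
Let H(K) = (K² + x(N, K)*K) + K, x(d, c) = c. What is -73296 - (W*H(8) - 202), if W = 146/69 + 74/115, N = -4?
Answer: -25346902/345 ≈ -73469.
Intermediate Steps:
W = 952/345 (W = 146*(1/69) + 74*(1/115) = 146/69 + 74/115 = 952/345 ≈ 2.7594)
H(K) = K + 2*K² (H(K) = (K² + K*K) + K = (K² + K²) + K = 2*K² + K = K + 2*K²)
-73296 - (W*H(8) - 202) = -73296 - (952*(8*(1 + 2*8))/345 - 202) = -73296 - (952*(8*(1 + 16))/345 - 202) = -73296 - (952*(8*17)/345 - 202) = -73296 - ((952/345)*136 - 202) = -73296 - (129472/345 - 202) = -73296 - 1*59782/345 = -73296 - 59782/345 = -25346902/345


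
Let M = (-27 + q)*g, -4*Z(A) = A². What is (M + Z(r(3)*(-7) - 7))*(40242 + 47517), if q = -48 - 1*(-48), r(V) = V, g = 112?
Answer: -282583980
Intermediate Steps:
q = 0 (q = -48 + 48 = 0)
Z(A) = -A²/4
M = -3024 (M = (-27 + 0)*112 = -27*112 = -3024)
(M + Z(r(3)*(-7) - 7))*(40242 + 47517) = (-3024 - (3*(-7) - 7)²/4)*(40242 + 47517) = (-3024 - (-21 - 7)²/4)*87759 = (-3024 - ¼*(-28)²)*87759 = (-3024 - ¼*784)*87759 = (-3024 - 196)*87759 = -3220*87759 = -282583980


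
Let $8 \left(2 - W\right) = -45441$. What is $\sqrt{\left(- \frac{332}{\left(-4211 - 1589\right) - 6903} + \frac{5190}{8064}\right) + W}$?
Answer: $\frac{\sqrt{25881719683117053}}{2134104} \approx 75.384$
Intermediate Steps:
$W = \frac{45457}{8}$ ($W = 2 - - \frac{45441}{8} = 2 + \frac{45441}{8} = \frac{45457}{8} \approx 5682.1$)
$\sqrt{\left(- \frac{332}{\left(-4211 - 1589\right) - 6903} + \frac{5190}{8064}\right) + W} = \sqrt{\left(- \frac{332}{\left(-4211 - 1589\right) - 6903} + \frac{5190}{8064}\right) + \frac{45457}{8}} = \sqrt{\left(- \frac{332}{\left(-4211 - 1589\right) - 6903} + 5190 \cdot \frac{1}{8064}\right) + \frac{45457}{8}} = \sqrt{\left(- \frac{332}{-5800 - 6903} + \frac{865}{1344}\right) + \frac{45457}{8}} = \sqrt{\left(- \frac{332}{-12703} + \frac{865}{1344}\right) + \frac{45457}{8}} = \sqrt{\left(\left(-332\right) \left(- \frac{1}{12703}\right) + \frac{865}{1344}\right) + \frac{45457}{8}} = \sqrt{\left(\frac{332}{12703} + \frac{865}{1344}\right) + \frac{45457}{8}} = \sqrt{\frac{11434303}{17072832} + \frac{45457}{8}} = \sqrt{\frac{97021399831}{17072832}} = \frac{\sqrt{25881719683117053}}{2134104}$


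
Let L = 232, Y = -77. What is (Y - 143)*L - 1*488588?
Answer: -539628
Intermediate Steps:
(Y - 143)*L - 1*488588 = (-77 - 143)*232 - 1*488588 = -220*232 - 488588 = -51040 - 488588 = -539628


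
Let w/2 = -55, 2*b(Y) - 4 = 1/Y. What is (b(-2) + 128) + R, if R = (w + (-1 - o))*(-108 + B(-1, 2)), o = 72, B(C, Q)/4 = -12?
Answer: 114711/4 ≈ 28678.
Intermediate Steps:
B(C, Q) = -48 (B(C, Q) = 4*(-12) = -48)
b(Y) = 2 + 1/(2*Y)
w = -110 (w = 2*(-55) = -110)
R = 28548 (R = (-110 + (-1 - 1*72))*(-108 - 48) = (-110 + (-1 - 72))*(-156) = (-110 - 73)*(-156) = -183*(-156) = 28548)
(b(-2) + 128) + R = ((2 + (½)/(-2)) + 128) + 28548 = ((2 + (½)*(-½)) + 128) + 28548 = ((2 - ¼) + 128) + 28548 = (7/4 + 128) + 28548 = 519/4 + 28548 = 114711/4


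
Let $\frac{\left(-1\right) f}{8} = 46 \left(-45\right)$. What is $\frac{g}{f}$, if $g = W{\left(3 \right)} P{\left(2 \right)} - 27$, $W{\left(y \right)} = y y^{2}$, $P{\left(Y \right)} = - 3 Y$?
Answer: $- \frac{21}{1840} \approx -0.011413$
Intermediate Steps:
$W{\left(y \right)} = y^{3}$
$g = -189$ ($g = 3^{3} \left(\left(-3\right) 2\right) - 27 = 27 \left(-6\right) - 27 = -162 - 27 = -189$)
$f = 16560$ ($f = - 8 \cdot 46 \left(-45\right) = \left(-8\right) \left(-2070\right) = 16560$)
$\frac{g}{f} = - \frac{189}{16560} = \left(-189\right) \frac{1}{16560} = - \frac{21}{1840}$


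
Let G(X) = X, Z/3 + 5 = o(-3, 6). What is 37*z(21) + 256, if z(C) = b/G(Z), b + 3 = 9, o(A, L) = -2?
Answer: 1718/7 ≈ 245.43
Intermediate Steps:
Z = -21 (Z = -15 + 3*(-2) = -15 - 6 = -21)
b = 6 (b = -3 + 9 = 6)
z(C) = -2/7 (z(C) = 6/(-21) = 6*(-1/21) = -2/7)
37*z(21) + 256 = 37*(-2/7) + 256 = -74/7 + 256 = 1718/7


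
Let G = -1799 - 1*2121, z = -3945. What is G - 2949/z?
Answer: -5153817/1315 ≈ -3919.3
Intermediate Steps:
G = -3920 (G = -1799 - 2121 = -3920)
G - 2949/z = -3920 - 2949/(-3945) = -3920 - 2949*(-1)/3945 = -3920 - 1*(-983/1315) = -3920 + 983/1315 = -5153817/1315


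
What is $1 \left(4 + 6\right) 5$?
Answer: $50$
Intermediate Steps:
$1 \left(4 + 6\right) 5 = 1 \cdot 10 \cdot 5 = 10 \cdot 5 = 50$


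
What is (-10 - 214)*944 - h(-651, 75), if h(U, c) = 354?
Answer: -211810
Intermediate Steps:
(-10 - 214)*944 - h(-651, 75) = (-10 - 214)*944 - 1*354 = -224*944 - 354 = -211456 - 354 = -211810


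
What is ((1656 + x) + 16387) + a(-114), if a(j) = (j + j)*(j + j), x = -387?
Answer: 69640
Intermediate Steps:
a(j) = 4*j**2 (a(j) = (2*j)*(2*j) = 4*j**2)
((1656 + x) + 16387) + a(-114) = ((1656 - 387) + 16387) + 4*(-114)**2 = (1269 + 16387) + 4*12996 = 17656 + 51984 = 69640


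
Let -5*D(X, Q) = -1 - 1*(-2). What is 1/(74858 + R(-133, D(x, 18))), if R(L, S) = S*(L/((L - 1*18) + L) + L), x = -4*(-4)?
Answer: 1420/106335999 ≈ 1.3354e-5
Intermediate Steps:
x = 16
D(X, Q) = -⅕ (D(X, Q) = -(-1 - 1*(-2))/5 = -(-1 + 2)/5 = -⅕*1 = -⅕)
R(L, S) = S*(L + L/(-18 + 2*L)) (R(L, S) = S*(L/((L - 18) + L) + L) = S*(L/((-18 + L) + L) + L) = S*(L/(-18 + 2*L) + L) = S*(L + L/(-18 + 2*L)))
1/(74858 + R(-133, D(x, 18))) = 1/(74858 + (½)*(-133)*(-⅕)*(-17 + 2*(-133))/(-9 - 133)) = 1/(74858 + (½)*(-133)*(-⅕)*(-17 - 266)/(-142)) = 1/(74858 + (½)*(-133)*(-⅕)*(-1/142)*(-283)) = 1/(74858 + 37639/1420) = 1/(106335999/1420) = 1420/106335999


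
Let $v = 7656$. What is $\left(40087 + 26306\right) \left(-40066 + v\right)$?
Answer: $-2151797130$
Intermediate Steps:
$\left(40087 + 26306\right) \left(-40066 + v\right) = \left(40087 + 26306\right) \left(-40066 + 7656\right) = 66393 \left(-32410\right) = -2151797130$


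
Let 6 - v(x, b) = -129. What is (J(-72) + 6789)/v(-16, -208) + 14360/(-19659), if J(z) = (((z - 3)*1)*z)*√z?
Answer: 14614039/294885 + 240*I*√2 ≈ 49.558 + 339.41*I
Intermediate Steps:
v(x, b) = 135 (v(x, b) = 6 - 1*(-129) = 6 + 129 = 135)
J(z) = z^(3/2)*(-3 + z) (J(z) = (((-3 + z)*1)*z)*√z = ((-3 + z)*z)*√z = (z*(-3 + z))*√z = z^(3/2)*(-3 + z))
(J(-72) + 6789)/v(-16, -208) + 14360/(-19659) = ((-72)^(3/2)*(-3 - 72) + 6789)/135 + 14360/(-19659) = (-432*I*√2*(-75) + 6789)*(1/135) + 14360*(-1/19659) = (32400*I*√2 + 6789)*(1/135) - 14360/19659 = (6789 + 32400*I*√2)*(1/135) - 14360/19659 = (2263/45 + 240*I*√2) - 14360/19659 = 14614039/294885 + 240*I*√2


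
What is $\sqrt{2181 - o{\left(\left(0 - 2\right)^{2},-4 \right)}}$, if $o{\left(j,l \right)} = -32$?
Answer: $\sqrt{2213} \approx 47.043$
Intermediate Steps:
$\sqrt{2181 - o{\left(\left(0 - 2\right)^{2},-4 \right)}} = \sqrt{2181 - -32} = \sqrt{2181 + 32} = \sqrt{2213}$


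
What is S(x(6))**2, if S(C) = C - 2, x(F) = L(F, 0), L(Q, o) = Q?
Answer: 16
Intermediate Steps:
x(F) = F
S(C) = -2 + C
S(x(6))**2 = (-2 + 6)**2 = 4**2 = 16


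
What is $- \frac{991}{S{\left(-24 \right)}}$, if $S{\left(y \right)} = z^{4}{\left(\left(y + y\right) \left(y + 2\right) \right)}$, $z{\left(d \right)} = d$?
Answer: $- \frac{991}{1243528298496} \approx -7.9693 \cdot 10^{-10}$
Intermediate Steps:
$S{\left(y \right)} = 16 y^{4} \left(2 + y\right)^{4}$ ($S{\left(y \right)} = \left(\left(y + y\right) \left(y + 2\right)\right)^{4} = \left(2 y \left(2 + y\right)\right)^{4} = 16 y^{4} \left(2 + y\right)^{4}$)
$- \frac{991}{S{\left(-24 \right)}} = - \frac{991}{16 \left(-24\right)^{4} \left(2 - 24\right)^{4}} = - \frac{991}{16 \cdot 331776 \left(-22\right)^{4}} = - \frac{991}{16 \cdot 331776 \cdot 234256} = - \frac{991}{1243528298496}$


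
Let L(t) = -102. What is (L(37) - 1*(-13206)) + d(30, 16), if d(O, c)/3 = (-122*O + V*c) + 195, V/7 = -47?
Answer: -13083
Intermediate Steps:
V = -329 (V = 7*(-47) = -329)
d(O, c) = 585 - 987*c - 366*O (d(O, c) = 3*((-122*O - 329*c) + 195) = 3*((-329*c - 122*O) + 195) = 3*(195 - 329*c - 122*O) = 585 - 987*c - 366*O)
(L(37) - 1*(-13206)) + d(30, 16) = (-102 - 1*(-13206)) + (585 - 987*16 - 366*30) = (-102 + 13206) + (585 - 15792 - 10980) = 13104 - 26187 = -13083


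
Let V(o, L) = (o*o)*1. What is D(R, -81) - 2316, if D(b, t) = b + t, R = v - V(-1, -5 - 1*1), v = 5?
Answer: -2393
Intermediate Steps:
V(o, L) = o² (V(o, L) = o²*1 = o²)
R = 4 (R = 5 - 1*(-1)² = 5 - 1*1 = 5 - 1 = 4)
D(R, -81) - 2316 = (4 - 81) - 2316 = -77 - 2316 = -2393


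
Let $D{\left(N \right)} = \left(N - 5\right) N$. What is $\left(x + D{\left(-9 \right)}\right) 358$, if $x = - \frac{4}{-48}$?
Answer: $\frac{270827}{6} \approx 45138.0$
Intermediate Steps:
$D{\left(N \right)} = N \left(-5 + N\right)$ ($D{\left(N \right)} = \left(-5 + N\right) N = N \left(-5 + N\right)$)
$x = \frac{1}{12}$ ($x = \left(-4\right) \left(- \frac{1}{48}\right) = \frac{1}{12} \approx 0.083333$)
$\left(x + D{\left(-9 \right)}\right) 358 = \left(\frac{1}{12} - 9 \left(-5 - 9\right)\right) 358 = \left(\frac{1}{12} - -126\right) 358 = \left(\frac{1}{12} + 126\right) 358 = \frac{1513}{12} \cdot 358 = \frac{270827}{6}$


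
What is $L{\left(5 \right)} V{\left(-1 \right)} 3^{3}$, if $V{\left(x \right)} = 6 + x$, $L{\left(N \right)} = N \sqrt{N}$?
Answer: $675 \sqrt{5} \approx 1509.3$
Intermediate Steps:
$L{\left(N \right)} = N^{\frac{3}{2}}$
$L{\left(5 \right)} V{\left(-1 \right)} 3^{3} = 5^{\frac{3}{2}} \left(6 - 1\right) 3^{3} = 5 \sqrt{5} \cdot 5 \cdot 27 = 25 \sqrt{5} \cdot 27 = 675 \sqrt{5}$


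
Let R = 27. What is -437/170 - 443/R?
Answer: -87109/4590 ≈ -18.978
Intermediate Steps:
-437/170 - 443/R = -437/170 - 443/27 = -87109/4590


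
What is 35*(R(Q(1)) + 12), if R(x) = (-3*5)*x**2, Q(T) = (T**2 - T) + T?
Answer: -105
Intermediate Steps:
Q(T) = T**2
R(x) = -15*x**2
35*(R(Q(1)) + 12) = 35*(-15*(1**2)**2 + 12) = 35*(-15*1**2 + 12) = 35*(-15*1 + 12) = 35*(-15 + 12) = 35*(-3) = -105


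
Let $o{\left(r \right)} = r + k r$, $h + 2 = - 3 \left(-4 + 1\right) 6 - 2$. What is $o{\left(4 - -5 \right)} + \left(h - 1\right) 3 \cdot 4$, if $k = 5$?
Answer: $642$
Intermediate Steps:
$h = 50$ ($h = -2 - \left(2 - - 3 \left(-4 + 1\right) 6\right) = -2 - \left(2 - \left(-3\right) \left(-3\right) 6\right) = -2 + \left(9 \cdot 6 - 2\right) = -2 + \left(54 - 2\right) = -2 + 52 = 50$)
$o{\left(r \right)} = 6 r$ ($o{\left(r \right)} = r + 5 r = 6 r$)
$o{\left(4 - -5 \right)} + \left(h - 1\right) 3 \cdot 4 = 6 \left(4 - -5\right) + \left(50 - 1\right) 3 \cdot 4 = 6 \left(4 + 5\right) + 49 \cdot 3 \cdot 4 = 6 \cdot 9 + 147 \cdot 4 = 54 + 588 = 642$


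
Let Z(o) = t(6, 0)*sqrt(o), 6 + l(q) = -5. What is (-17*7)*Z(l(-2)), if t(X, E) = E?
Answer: 0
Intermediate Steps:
l(q) = -11 (l(q) = -6 - 5 = -11)
Z(o) = 0 (Z(o) = 0*sqrt(o) = 0)
(-17*7)*Z(l(-2)) = -17*7*0 = -119*0 = 0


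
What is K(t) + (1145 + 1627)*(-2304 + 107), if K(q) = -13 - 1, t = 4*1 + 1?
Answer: -6090098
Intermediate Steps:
t = 5 (t = 4 + 1 = 5)
K(q) = -14
K(t) + (1145 + 1627)*(-2304 + 107) = -14 + (1145 + 1627)*(-2304 + 107) = -14 + 2772*(-2197) = -14 - 6090084 = -6090098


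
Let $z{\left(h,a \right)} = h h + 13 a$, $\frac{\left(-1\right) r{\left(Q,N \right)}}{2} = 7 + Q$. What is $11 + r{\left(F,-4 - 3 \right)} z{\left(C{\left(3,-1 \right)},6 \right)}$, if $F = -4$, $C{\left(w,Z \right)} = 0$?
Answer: $-457$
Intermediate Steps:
$r{\left(Q,N \right)} = -14 - 2 Q$ ($r{\left(Q,N \right)} = - 2 \left(7 + Q\right) = -14 - 2 Q$)
$z{\left(h,a \right)} = h^{2} + 13 a$
$11 + r{\left(F,-4 - 3 \right)} z{\left(C{\left(3,-1 \right)},6 \right)} = 11 + \left(-14 - -8\right) \left(0^{2} + 13 \cdot 6\right) = 11 + \left(-14 + 8\right) \left(0 + 78\right) = 11 - 468 = -457$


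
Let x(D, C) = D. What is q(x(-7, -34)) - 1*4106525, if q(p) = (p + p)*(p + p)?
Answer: -4106329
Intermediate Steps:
q(p) = 4*p² (q(p) = (2*p)*(2*p) = 4*p²)
q(x(-7, -34)) - 1*4106525 = 4*(-7)² - 1*4106525 = 4*49 - 4106525 = 196 - 4106525 = -4106329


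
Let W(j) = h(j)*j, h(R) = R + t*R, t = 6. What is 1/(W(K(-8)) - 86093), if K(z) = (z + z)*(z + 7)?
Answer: -1/84301 ≈ -1.1862e-5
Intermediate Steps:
h(R) = 7*R (h(R) = R + 6*R = 7*R)
K(z) = 2*z*(7 + z) (K(z) = (2*z)*(7 + z) = 2*z*(7 + z))
W(j) = 7*j² (W(j) = (7*j)*j = 7*j²)
1/(W(K(-8)) - 86093) = 1/(7*(2*(-8)*(7 - 8))² - 86093) = 1/(7*(2*(-8)*(-1))² - 86093) = 1/(7*16² - 86093) = 1/(7*256 - 86093) = 1/(1792 - 86093) = 1/(-84301) = -1/84301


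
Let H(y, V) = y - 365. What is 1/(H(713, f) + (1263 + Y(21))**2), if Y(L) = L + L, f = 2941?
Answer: 1/1703373 ≈ 5.8707e-7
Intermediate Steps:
Y(L) = 2*L
H(y, V) = -365 + y
1/(H(713, f) + (1263 + Y(21))**2) = 1/((-365 + 713) + (1263 + 2*21)**2) = 1/(348 + (1263 + 42)**2) = 1/(348 + 1305**2) = 1/(348 + 1703025) = 1/1703373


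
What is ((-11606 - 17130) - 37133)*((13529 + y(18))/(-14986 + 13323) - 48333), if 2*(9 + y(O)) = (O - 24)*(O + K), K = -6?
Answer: 5295292102547/1663 ≈ 3.1842e+9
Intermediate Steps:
y(O) = -9 + (-24 + O)*(-6 + O)/2 (y(O) = -9 + ((O - 24)*(O - 6))/2 = -9 + ((-24 + O)*(-6 + O))/2 = -9 + (-24 + O)*(-6 + O)/2)
((-11606 - 17130) - 37133)*((13529 + y(18))/(-14986 + 13323) - 48333) = ((-11606 - 17130) - 37133)*((13529 + (63 + (½)*18² - 15*18))/(-14986 + 13323) - 48333) = (-28736 - 37133)*((13529 + (63 + (½)*324 - 270))/(-1663) - 48333) = -65869*((13529 + (63 + 162 - 270))*(-1/1663) - 48333) = -65869*((13529 - 45)*(-1/1663) - 48333) = -65869*(13484*(-1/1663) - 48333) = -65869*(-13484/1663 - 48333) = -65869*(-80391263/1663) = 5295292102547/1663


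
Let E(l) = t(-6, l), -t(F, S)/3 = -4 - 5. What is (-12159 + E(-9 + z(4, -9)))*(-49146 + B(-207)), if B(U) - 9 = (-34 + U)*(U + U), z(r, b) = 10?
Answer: -614328084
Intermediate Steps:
t(F, S) = 27 (t(F, S) = -3*(-4 - 5) = -3*(-9) = 27)
B(U) = 9 + 2*U*(-34 + U) (B(U) = 9 + (-34 + U)*(U + U) = 9 + (-34 + U)*(2*U) = 9 + 2*U*(-34 + U))
E(l) = 27
(-12159 + E(-9 + z(4, -9)))*(-49146 + B(-207)) = (-12159 + 27)*(-49146 + (9 - 68*(-207) + 2*(-207)²)) = -12132*(-49146 + (9 + 14076 + 2*42849)) = -12132*(-49146 + (9 + 14076 + 85698)) = -12132*(-49146 + 99783) = -12132*50637 = -614328084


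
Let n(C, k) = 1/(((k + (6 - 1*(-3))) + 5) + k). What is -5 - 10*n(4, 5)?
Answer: -65/12 ≈ -5.4167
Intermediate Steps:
n(C, k) = 1/(14 + 2*k) (n(C, k) = 1/(((k + (6 + 3)) + 5) + k) = 1/(((k + 9) + 5) + k) = 1/(((9 + k) + 5) + k) = 1/((14 + k) + k) = 1/(14 + 2*k))
-5 - 10*n(4, 5) = -5 - 5/(7 + 5) = -5 - 5/12 = -65/12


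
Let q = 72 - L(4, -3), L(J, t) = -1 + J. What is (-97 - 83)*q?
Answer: -12420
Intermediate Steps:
q = 69 (q = 72 - (-1 + 4) = 72 - 1*3 = 72 - 3 = 69)
(-97 - 83)*q = (-97 - 83)*69 = -180*69 = -12420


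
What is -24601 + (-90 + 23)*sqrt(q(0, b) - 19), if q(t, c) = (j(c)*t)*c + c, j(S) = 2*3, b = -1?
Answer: -24601 - 134*I*sqrt(5) ≈ -24601.0 - 299.63*I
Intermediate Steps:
j(S) = 6
q(t, c) = c + 6*c*t (q(t, c) = (6*t)*c + c = 6*c*t + c = c + 6*c*t)
-24601 + (-90 + 23)*sqrt(q(0, b) - 19) = -24601 + (-90 + 23)*sqrt(-(1 + 6*0) - 19) = -24601 - 67*sqrt(-(1 + 0) - 19) = -24601 - 67*sqrt(-1*1 - 19) = -24601 - 67*sqrt(-1 - 19) = -24601 - 134*I*sqrt(5)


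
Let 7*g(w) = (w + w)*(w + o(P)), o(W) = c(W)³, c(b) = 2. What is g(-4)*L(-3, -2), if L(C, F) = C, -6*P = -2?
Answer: 96/7 ≈ 13.714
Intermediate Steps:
P = ⅓ (P = -⅙*(-2) = ⅓ ≈ 0.33333)
o(W) = 8 (o(W) = 2³ = 8)
g(w) = 2*w*(8 + w)/7 (g(w) = ((w + w)*(w + 8))/7 = ((2*w)*(8 + w))/7 = (2*w*(8 + w))/7 = 2*w*(8 + w)/7)
g(-4)*L(-3, -2) = ((2/7)*(-4)*(8 - 4))*(-3) = ((2/7)*(-4)*4)*(-3) = -32/7*(-3) = 96/7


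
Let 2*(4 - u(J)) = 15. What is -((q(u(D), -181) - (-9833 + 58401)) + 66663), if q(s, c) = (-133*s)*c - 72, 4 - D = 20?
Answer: 132465/2 ≈ 66233.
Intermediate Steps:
D = -16 (D = 4 - 1*20 = 4 - 20 = -16)
u(J) = -7/2 (u(J) = 4 - ½*15 = 4 - 15/2 = -7/2)
q(s, c) = -72 - 133*c*s (q(s, c) = -133*c*s - 72 = -72 - 133*c*s)
-((q(u(D), -181) - (-9833 + 58401)) + 66663) = -(((-72 - 133*(-181)*(-7/2)) - (-9833 + 58401)) + 66663) = -(((-72 - 168511/2) - 1*48568) + 66663) = -((-168655/2 - 48568) + 66663) = -(-265791/2 + 66663) = -1*(-132465/2) = 132465/2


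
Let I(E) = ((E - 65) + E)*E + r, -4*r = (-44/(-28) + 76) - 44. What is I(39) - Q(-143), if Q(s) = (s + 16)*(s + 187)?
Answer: 170425/28 ≈ 6086.6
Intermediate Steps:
r = -235/28 (r = -((-44/(-28) + 76) - 44)/4 = -((-44*(-1/28) + 76) - 44)/4 = -((11/7 + 76) - 44)/4 = -(543/7 - 44)/4 = -1/4*235/7 = -235/28 ≈ -8.3929)
I(E) = -235/28 + E*(-65 + 2*E) (I(E) = ((E - 65) + E)*E - 235/28 = ((-65 + E) + E)*E - 235/28 = (-65 + 2*E)*E - 235/28 = E*(-65 + 2*E) - 235/28 = -235/28 + E*(-65 + 2*E))
Q(s) = (16 + s)*(187 + s)
I(39) - Q(-143) = (-235/28 - 65*39 + 2*39**2) - (2992 + (-143)**2 + 203*(-143)) = (-235/28 - 2535 + 2*1521) - (2992 + 20449 - 29029) = (-235/28 - 2535 + 3042) - 1*(-5588) = 13961/28 + 5588 = 170425/28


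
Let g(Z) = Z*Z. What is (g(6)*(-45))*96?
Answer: -155520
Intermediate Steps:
g(Z) = Z**2
(g(6)*(-45))*96 = (6**2*(-45))*96 = (36*(-45))*96 = -1620*96 = -155520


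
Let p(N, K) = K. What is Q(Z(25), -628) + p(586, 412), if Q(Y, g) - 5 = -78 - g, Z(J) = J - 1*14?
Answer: 967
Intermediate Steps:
Z(J) = -14 + J (Z(J) = J - 14 = -14 + J)
Q(Y, g) = -73 - g (Q(Y, g) = 5 + (-78 - g) = -73 - g)
Q(Z(25), -628) + p(586, 412) = (-73 - 1*(-628)) + 412 = (-73 + 628) + 412 = 555 + 412 = 967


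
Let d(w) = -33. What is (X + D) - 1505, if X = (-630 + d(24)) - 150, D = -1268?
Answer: -3586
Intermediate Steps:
X = -813 (X = (-630 - 33) - 150 = -663 - 150 = -813)
(X + D) - 1505 = (-813 - 1268) - 1505 = -2081 - 1505 = -3586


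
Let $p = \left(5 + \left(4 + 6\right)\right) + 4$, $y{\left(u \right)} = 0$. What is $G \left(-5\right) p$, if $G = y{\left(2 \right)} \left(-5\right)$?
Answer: $0$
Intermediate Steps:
$G = 0$ ($G = 0 \left(-5\right) = 0$)
$p = 19$ ($p = \left(5 + 10\right) + 4 = 15 + 4 = 19$)
$G \left(-5\right) p = 0 \left(-5\right) 19 = 0 \cdot 19 = 0$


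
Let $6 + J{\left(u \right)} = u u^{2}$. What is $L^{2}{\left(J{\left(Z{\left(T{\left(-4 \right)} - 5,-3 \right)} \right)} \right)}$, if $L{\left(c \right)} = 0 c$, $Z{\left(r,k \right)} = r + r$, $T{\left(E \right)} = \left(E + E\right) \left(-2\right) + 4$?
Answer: $0$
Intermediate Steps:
$T{\left(E \right)} = 4 - 4 E$ ($T{\left(E \right)} = 2 E \left(-2\right) + 4 = - 4 E + 4 = 4 - 4 E$)
$Z{\left(r,k \right)} = 2 r$
$J{\left(u \right)} = -6 + u^{3}$ ($J{\left(u \right)} = -6 + u u^{2} = -6 + u^{3}$)
$L{\left(c \right)} = 0$
$L^{2}{\left(J{\left(Z{\left(T{\left(-4 \right)} - 5,-3 \right)} \right)} \right)} = 0^{2} = 0$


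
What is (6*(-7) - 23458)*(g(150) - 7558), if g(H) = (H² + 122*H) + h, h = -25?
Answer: -780599500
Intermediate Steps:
g(H) = -25 + H² + 122*H (g(H) = (H² + 122*H) - 25 = -25 + H² + 122*H)
(6*(-7) - 23458)*(g(150) - 7558) = (6*(-7) - 23458)*((-25 + 150² + 122*150) - 7558) = (-42 - 23458)*((-25 + 22500 + 18300) - 7558) = -23500*(40775 - 7558) = -23500*33217 = -780599500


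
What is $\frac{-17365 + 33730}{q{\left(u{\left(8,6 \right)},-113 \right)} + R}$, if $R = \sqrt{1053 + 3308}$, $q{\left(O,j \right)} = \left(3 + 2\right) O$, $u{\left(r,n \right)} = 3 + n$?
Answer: $- \frac{736425}{2336} + \frac{114555 \sqrt{89}}{2336} \approx 147.38$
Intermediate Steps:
$q{\left(O,j \right)} = 5 O$
$R = 7 \sqrt{89}$ ($R = \sqrt{4361} = 7 \sqrt{89} \approx 66.038$)
$\frac{-17365 + 33730}{q{\left(u{\left(8,6 \right)},-113 \right)} + R} = \frac{-17365 + 33730}{5 \left(3 + 6\right) + 7 \sqrt{89}} = \frac{16365}{5 \cdot 9 + 7 \sqrt{89}} = \frac{16365}{45 + 7 \sqrt{89}}$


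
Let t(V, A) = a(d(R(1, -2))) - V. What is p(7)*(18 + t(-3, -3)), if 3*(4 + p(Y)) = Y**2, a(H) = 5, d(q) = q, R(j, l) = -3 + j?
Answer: 962/3 ≈ 320.67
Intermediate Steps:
t(V, A) = 5 - V
p(Y) = -4 + Y**2/3
p(7)*(18 + t(-3, -3)) = (-4 + (1/3)*7**2)*(18 + (5 - 1*(-3))) = (-4 + (1/3)*49)*(18 + (5 + 3)) = (-4 + 49/3)*(18 + 8) = (37/3)*26 = 962/3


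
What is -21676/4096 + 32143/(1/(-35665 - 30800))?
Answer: -2187657728299/1024 ≈ -2.1364e+9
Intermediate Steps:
-21676/4096 + 32143/(1/(-35665 - 30800)) = -21676*1/4096 + 32143/(1/(-66465)) = -5419/1024 + 32143/(-1/66465) = -5419/1024 + 32143*(-66465) = -5419/1024 - 2136384495 = -2187657728299/1024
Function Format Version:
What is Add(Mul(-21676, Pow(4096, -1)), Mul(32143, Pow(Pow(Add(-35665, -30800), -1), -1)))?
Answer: Rational(-2187657728299, 1024) ≈ -2.1364e+9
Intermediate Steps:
Add(Mul(-21676, Pow(4096, -1)), Mul(32143, Pow(Pow(Add(-35665, -30800), -1), -1))) = Add(Mul(-21676, Rational(1, 4096)), Mul(32143, Pow(Pow(-66465, -1), -1))) = Add(Rational(-5419, 1024), Mul(32143, Pow(Rational(-1, 66465), -1))) = Add(Rational(-5419, 1024), Mul(32143, -66465)) = Add(Rational(-5419, 1024), -2136384495) = Rational(-2187657728299, 1024)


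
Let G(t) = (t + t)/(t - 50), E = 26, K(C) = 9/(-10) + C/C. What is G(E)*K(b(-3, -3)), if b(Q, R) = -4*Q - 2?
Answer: -13/60 ≈ -0.21667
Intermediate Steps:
b(Q, R) = -2 - 4*Q
K(C) = ⅒ (K(C) = 9*(-⅒) + 1 = -9/10 + 1 = ⅒)
G(t) = 2*t/(-50 + t) (G(t) = (2*t)/(-50 + t) = 2*t/(-50 + t))
G(E)*K(b(-3, -3)) = (2*26/(-50 + 26))*(⅒) = (2*26/(-24))*(⅒) = (2*26*(-1/24))*(⅒) = -13/6*⅒ = -13/60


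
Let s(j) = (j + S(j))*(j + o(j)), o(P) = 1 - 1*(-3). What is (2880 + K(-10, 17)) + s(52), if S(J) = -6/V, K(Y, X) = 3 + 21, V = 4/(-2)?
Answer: 5984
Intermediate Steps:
V = -2 (V = 4*(-½) = -2)
o(P) = 4 (o(P) = 1 + 3 = 4)
K(Y, X) = 24
S(J) = 3 (S(J) = -6/(-2) = -6*(-½) = 3)
s(j) = (3 + j)*(4 + j) (s(j) = (j + 3)*(j + 4) = (3 + j)*(4 + j))
(2880 + K(-10, 17)) + s(52) = (2880 + 24) + (12 + 52² + 7*52) = 2904 + (12 + 2704 + 364) = 2904 + 3080 = 5984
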